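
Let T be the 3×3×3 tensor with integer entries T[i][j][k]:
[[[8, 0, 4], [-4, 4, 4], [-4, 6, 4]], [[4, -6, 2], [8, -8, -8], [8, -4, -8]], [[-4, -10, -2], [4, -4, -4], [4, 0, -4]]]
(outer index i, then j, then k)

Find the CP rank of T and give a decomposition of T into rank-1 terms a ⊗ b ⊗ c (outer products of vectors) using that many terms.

rank(T) = 3

Lower bound: the mode-1 unfolding of T (rows indexed by i, columns by (j,k) = (0,0), (0,1), (0,2), (1,0), (1,1), (1,2), (2,0), (2,1), (2,2)) is [[8, 0, 4, -4, 4, 4, -4, 6, 4], [4, -6, 2, 8, -8, -8, 8, -4, -8], [-4, -10, -2, 4, -4, -4, 4, 0, -4]].
There the 3×3 minor on rows i ∈ {0, 1, 2}, columns (j,k) ∈ {(0,0), (0,1), (1,0)} is det [[8, 0, -4], [4, -6, 8], [-4, -10, 4]] = 704 ≠ 0, so this unfolding has rank ≥ 3; CP rank is at least every unfolding rank, so rank(T) ≥ 3. (Unfolding ranks only ever bound the CP rank from below — rank(T) can be strictly larger than all of them — so the matching upper bound has to come from an explicit 3-term decomposition.)
Upper bound: T is a sum of 3 rank-1 terms, T = [1, -2, -1] ⊗ [0, 1, 1] ⊗ [-4, 4, 4] + [1, 2, 2] ⊗ [2, 0, -1] ⊗ [0, -2, 0] + [2, 1, -1] ⊗ [1, 0, 0] ⊗ [4, 2, 2] (written with every a and b primitive with positive leading entry and the scale carried by c; CP decompositions are not unique, and this one is verified by expanding entrywise), so rank(T) ≤ 3.
These bounds meet, so rank(T) = 3.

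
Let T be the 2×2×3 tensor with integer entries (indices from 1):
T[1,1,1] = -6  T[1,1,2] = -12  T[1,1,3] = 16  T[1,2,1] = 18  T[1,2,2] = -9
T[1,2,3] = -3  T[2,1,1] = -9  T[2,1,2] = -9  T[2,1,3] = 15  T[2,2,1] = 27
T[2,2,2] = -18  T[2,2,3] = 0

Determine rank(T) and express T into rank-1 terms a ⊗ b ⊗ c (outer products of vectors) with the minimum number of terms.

Lower bound: the mode-2 unfolding of T (rows indexed by j, columns by (i,k) = (1,1), (1,2), (1,3), (2,1), (2,2), (2,3)) is [[-6, -12, 16, -9, -9, 15], [18, -9, -3, 27, -18, 0]].
There the 2×2 minor on rows j ∈ {1, 2}, columns (i,k) ∈ {(1,1), (1,2)} is det [[-6, -12], [18, -9]] = 270 ≠ 0, so this unfolding has rank ≥ 2; CP rank is at least every unfolding rank, so rank(T) ≥ 2. (Unfolding ranks only ever bound the CP rank from below — rank(T) can be strictly larger than all of them — so the matching upper bound has to come from an explicit 2-term decomposition.)
Upper bound — finding two terms. Write S_k = T[:,:,k] for the frontal slices: S₁ = [[-6, 18], [-9, 27]], S₂ = [[-12, -9], [-9, -18]], S₃ = [[16, -3], [15, 0]].
If T = a₁ ⊗ b₁ ⊗ c₁ + a₂ ⊗ b₂ ⊗ c₂ then each S_k = c₁[k]·a₁b₁ᵀ + c₂[k]·a₂b₂ᵀ. S₁ and S₂ are linearly independent, so a₁b₁ᵀ and a₂b₂ᵀ must span the same plane of matrices: they are the rank-1 matrices of the form x·S₁ + y·S₂.
det(x·S₁ + y·S₂) is −135·xy + 135·y² = (-135)·(x − y)(y), vanishing at (x:y) = (1:1) and (1:0).
M₁ = S₁ + S₂ = [[-18, 9], [-18, 9]] = (-9)·[1, 1][2, -1]ᵀ and M₂ = S₁ = [[-6, 18], [-9, 27]] = (-3)·[2, 3][1, -3]ᵀ, so take a₁ = [1, 1], b₁ = [2, -1], a₂ = [2, 3], b₂ = [1, -3].
Each slice is an integer combination of E₁ = a₁b₁ᵀ and E₂ = a₂b₂ᵀ: S₁ = −3·E₂, S₂ = −9·E₁ + 3·E₂, S₃ = 9·E₁ − E₂; reading off coefficients, c₁ = [0, -9, 9] and c₂ = [-3, 3, -1].
Hence T = [1, 1] ⊗ [2, -1] ⊗ [0, -9, 9] + [2, 3] ⊗ [1, -3] ⊗ [-3, 3, -1], so rank(T) ≤ 2.
These bounds meet, so rank(T) = 2.

rank(T) = 2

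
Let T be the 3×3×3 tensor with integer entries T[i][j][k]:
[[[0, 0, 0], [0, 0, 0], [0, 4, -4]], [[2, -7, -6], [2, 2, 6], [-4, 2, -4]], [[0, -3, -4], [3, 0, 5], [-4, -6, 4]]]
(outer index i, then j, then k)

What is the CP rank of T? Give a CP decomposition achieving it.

rank(T) = 3

Lower bound: in the mode-3 unfolding of T (rows indexed by k, columns by (i,j)) the 3×3 minor on rows k ∈ {0, 1, 2}, columns (i,j) ∈ {(0,2), (1,0), (1,1)} is det [[0, 2, 2], [4, -7, 2], [-4, -6, 6]] = -168 ≠ 0, so that unfolding has rank ≥ 3 and hence rank(T) ≥ 3 (CP rank is at least every unfolding rank, though it can be larger).
Upper bound: T is a sum of 3 rank-1 terms, T = (0, 1, 1) ⊗ (1, -2, 2) ⊗ (-2, 1, -2) + (0, 2, 1) ⊗ (2, -1, 0) ⊗ (1, -2, -1) + (1, 0, -2) ⊗ (0, 0, 1) ⊗ (0, 4, -4) (one valid choice — decompositions are not unique — normalised so each a, b is primitive with positive first nonzero entry; check it by expanding all entries), so rank(T) ≤ 3.
These bounds meet, so rank(T) = 3.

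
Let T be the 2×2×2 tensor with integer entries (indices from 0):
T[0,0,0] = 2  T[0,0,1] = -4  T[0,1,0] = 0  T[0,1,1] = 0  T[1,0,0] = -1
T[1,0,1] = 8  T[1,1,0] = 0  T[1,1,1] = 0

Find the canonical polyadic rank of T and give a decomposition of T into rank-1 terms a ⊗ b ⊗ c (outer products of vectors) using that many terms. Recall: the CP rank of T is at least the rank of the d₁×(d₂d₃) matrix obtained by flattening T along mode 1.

Lower bound: the mode-3 unfolding of T (rows indexed by k, columns by (i,j) = (0,0), (0,1), (1,0), (1,1)) is [[2, 0, -1, 0], [-4, 0, 8, 0]].
There the 2×2 minor on rows k ∈ {0, 1}, columns (i,j) ∈ {(0,0), (1,0)} is det [[2, -1], [-4, 8]] = 12 ≠ 0, so this unfolding has rank ≥ 2; CP rank is at least every unfolding rank, so rank(T) ≥ 2. (This is only a lower bound: in general the CP rank may exceed every unfolding rank, so we still need to exhibit 2 rank-1 terms summing to T.)
Upper bound — finding two terms. Every mode-2 slice of T is a multiple of one matrix: T[:,j,:] = b[j]·M with b = [1, 0] and M = [[2, -4], [-1, 8]] (rows indexed by i, columns by k). So it suffices to write M as a sum of two rank-1 matrices.
Splitting M by its rows (i = 0, 1), M = [1, 0][2, -4]ᵀ + [0, 1][-1, 8]ᵀ.
Hence T = [1, 0] ⊗ [1, 0] ⊗ [2, -4] + [0, 1] ⊗ [1, 0] ⊗ [-1, 8], so rank(T) ≤ 2.
These bounds meet, so rank(T) = 2.

rank(T) = 2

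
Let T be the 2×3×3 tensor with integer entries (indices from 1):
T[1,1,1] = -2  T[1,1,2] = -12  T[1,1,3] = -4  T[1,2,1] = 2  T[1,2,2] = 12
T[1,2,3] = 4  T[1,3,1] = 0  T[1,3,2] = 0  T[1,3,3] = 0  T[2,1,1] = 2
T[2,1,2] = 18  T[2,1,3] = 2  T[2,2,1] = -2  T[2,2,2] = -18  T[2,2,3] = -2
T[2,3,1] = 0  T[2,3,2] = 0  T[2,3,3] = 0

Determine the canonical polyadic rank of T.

Lower bound: the mode-1 unfolding of T (rows indexed by i, columns by (j,k) = (1,1), (1,2), (1,3), (2,1), (2,2), (2,3), (3,1), (3,2), (3,3)) is [[-2, -12, -4, 2, 12, 4, 0, 0, 0], [2, 18, 2, -2, -18, -2, 0, 0, 0]].
There the 2×2 minor on rows i ∈ {1, 2}, columns (j,k) ∈ {(1,1), (1,2)} is det [[-2, -12], [2, 18]] = -12 ≠ 0, so this unfolding has rank ≥ 2; CP rank is at least every unfolding rank, so rank(T) ≥ 2. (Unfolding ranks only ever bound the CP rank from below — rank(T) can be strictly larger than all of them — so the matching upper bound has to come from an explicit 2-term decomposition.)
Upper bound — finding two terms. Every mode-2 slice of T is a multiple of one matrix: T[:,j,:] = b[j]·M with b = [1, -1, 0] and M = [[-2, -12, -4], [2, 18, 2]] (rows indexed by i, columns by k). So it suffices to write M as a sum of two rank-1 matrices.
Splitting M by its rows (i = 1, 2), M = [1, 0][-2, -12, -4]ᵀ + [0, 1][2, 18, 2]ᵀ.
Hence T = [1, 0] ∘ [1, -1, 0] ∘ [-2, -12, -4] + [0, 1] ∘ [1, -1, 0] ∘ [2, 18, 2], so rank(T) ≤ 2.
These bounds meet, so rank(T) = 2.
Check entry T[2,1,3] = 2: (0)·(1)·(-4) + (1)·(1)·(2) = 2.

2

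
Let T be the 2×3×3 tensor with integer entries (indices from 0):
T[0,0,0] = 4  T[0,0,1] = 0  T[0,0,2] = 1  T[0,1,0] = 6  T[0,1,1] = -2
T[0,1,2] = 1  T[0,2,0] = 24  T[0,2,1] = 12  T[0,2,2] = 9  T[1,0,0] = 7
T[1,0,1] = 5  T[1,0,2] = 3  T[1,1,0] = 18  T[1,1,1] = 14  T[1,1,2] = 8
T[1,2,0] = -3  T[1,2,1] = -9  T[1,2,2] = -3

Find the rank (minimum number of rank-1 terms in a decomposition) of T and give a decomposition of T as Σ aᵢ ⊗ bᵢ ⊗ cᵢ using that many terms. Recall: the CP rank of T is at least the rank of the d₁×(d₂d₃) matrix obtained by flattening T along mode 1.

rank(T) = 2

Lower bound: the mode-3 unfolding of T (rows indexed by k, columns by (i,j) = (0,0), (0,1), (0,2), (1,0), (1,1), (1,2)) is [[4, 6, 24, 7, 18, -3], [0, -2, 12, 5, 14, -9], [1, 1, 9, 3, 8, -3]].
There the 2×2 minor on rows k ∈ {0, 1}, columns (i,j) ∈ {(0,0), (0,1)} is det [[4, 6], [0, -2]] = -8 ≠ 0, so this unfolding has rank ≥ 2; CP rank is at least every unfolding rank, so rank(T) ≥ 2. (Unfolding ranks only ever bound the CP rank from below — rank(T) can be strictly larger than all of them — so the matching upper bound has to come from an explicit 2-term decomposition.)
Upper bound — finding two terms. Write S_k = T[:,:,k] for the frontal slices: S₀ = [[4, 6, 24], [7, 18, -3]], S₁ = [[0, -2, 12], [5, 14, -9]], S₂ = [[1, 1, 9], [3, 8, -3]].
If T = a₁ ⊗ b₁ ⊗ c₁ + a₂ ⊗ b₂ ⊗ c₂ then each S_k = c₁[k]·a₁b₁ᵀ + c₂[k]·a₂b₂ᵀ. S₀ and S₁ are linearly independent, so a₁b₁ᵀ and a₂b₂ᵀ must span the same plane of matrices: they are the rank-1 matrices of the form x·S₀ + y·S₁.
The 2×2 minor of x·S₀ + y·S₁ on rows {0,1}, columns {0,1} is 30·x² + 40·xy + 10·y² = 10·(x + y)(3·x + y), vanishing at (x:y) = (1:-1) and (1:-3).
M₁ = S₀ − S₁ = [[4, 8, 12], [2, 4, 6]] = 2·[2, 1][1, 2, 3]ᵀ and M₂ = S₀ − 3·S₁ = [[4, 12, -12], [-8, -24, 24]] = 4·[1, -2][1, 3, -3]ᵀ, so take a₁ = [2, 1], b₁ = [1, 2, 3], a₂ = [1, -2], b₂ = [1, 3, -3].
Each slice is an integer combination of E₁ = a₁b₁ᵀ and E₂ = a₂b₂ᵀ: S₀ = 3·E₁ − 2·E₂, S₁ = E₁ − 2·E₂, S₂ = E₁ − E₂; reading off coefficients, c₁ = [3, 1, 1] and c₂ = [-2, -2, -1].
Hence T = [2, 1] ⊗ [1, 2, 3] ⊗ [3, 1, 1] + [1, -2] ⊗ [1, 3, -3] ⊗ [-2, -2, -1], so rank(T) ≤ 2.
These bounds meet, so rank(T) = 2.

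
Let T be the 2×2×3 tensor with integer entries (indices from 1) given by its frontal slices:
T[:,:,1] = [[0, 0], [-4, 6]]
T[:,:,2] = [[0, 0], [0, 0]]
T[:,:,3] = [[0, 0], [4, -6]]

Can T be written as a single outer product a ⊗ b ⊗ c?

The mode-1 fibre T[:,1,1] = [0, -4] gives a = [0, 1] (primitive direction); the mode-2 fibre T[2,:,1] = [-4, 6] gives b = [2, -3]; then c[k] = T[2,1,k] / (a[2]·b[1]) = [-4, 0, 4] / 2 = [-2, 0, 2].
Expanding [0, 1] ⊗ [2, -3] ⊗ [-2, 0, 2] reproduces all 12 entries of T, so T = [0, 1] ⊗ [2, -3] ⊗ [-2, 0, 2] and rank(T) ≤ 1.
Equivalently every frontal slice T[:,:,k] is c[k] times the rank-1 matrix [0, 1] ⊗ [2, -3]. So T has rank 1 (it is nonzero).

Yes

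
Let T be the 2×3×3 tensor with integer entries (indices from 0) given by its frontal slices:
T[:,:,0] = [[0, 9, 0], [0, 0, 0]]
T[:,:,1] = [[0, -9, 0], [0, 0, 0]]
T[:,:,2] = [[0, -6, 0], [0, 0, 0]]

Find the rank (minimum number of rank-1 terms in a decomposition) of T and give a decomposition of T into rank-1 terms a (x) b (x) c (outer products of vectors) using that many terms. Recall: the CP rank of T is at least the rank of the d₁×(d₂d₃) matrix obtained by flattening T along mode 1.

Lower bound: T ≠ 0 (e.g. T[0,1,0] = 9), so rank(T) ≥ 1.
Upper bound: if T = a (x) b (x) c then every fibre of T is a multiple of the corresponding factor, so read the factors off the fibres through the nonzero entry T[0,1,0] = 9.
The mode-1 fibre T[:,1,0] = [9, 0] gives a = [1, 0] (primitive direction); the mode-2 fibre T[0,:,0] = [0, 9, 0] gives b = [0, 1, 0]; then c[k] = T[0,1,k] / (a[0]·b[1]) = [9, -9, -6] / 1 = [9, -9, -6].
Expanding [1, 0] (x) [0, 1, 0] (x) [9, -9, -6] reproduces all 18 entries of T, so T = [1, 0] (x) [0, 1, 0] (x) [9, -9, -6] and rank(T) ≤ 1.
These bounds meet, so rank(T) = 1.

rank(T) = 1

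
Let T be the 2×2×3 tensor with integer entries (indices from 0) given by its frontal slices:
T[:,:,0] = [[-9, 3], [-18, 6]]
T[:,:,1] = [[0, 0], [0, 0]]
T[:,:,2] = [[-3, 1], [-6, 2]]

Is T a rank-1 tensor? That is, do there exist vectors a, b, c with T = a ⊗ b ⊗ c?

The mode-1 fibre T[:,0,0] = [-9, -18] gives a = (1, 2) (primitive direction); the mode-2 fibre T[0,:,0] = [-9, 3] gives b = (3, -1); then c[k] = T[0,0,k] / (a[0]·b[0]) = [-9, 0, -3] / 3 = (-3, 0, -1).
Expanding (1, 2) ⊗ (3, -1) ⊗ (-3, 0, -1) reproduces all 12 entries of T, so T = (1, 2) ⊗ (3, -1) ⊗ (-3, 0, -1) and rank(T) ≤ 1.
Equivalently every frontal slice T[:,:,k] is c[k] times the rank-1 matrix (1, 2) ⊗ (3, -1). So T has rank 1 (it is nonzero).

Yes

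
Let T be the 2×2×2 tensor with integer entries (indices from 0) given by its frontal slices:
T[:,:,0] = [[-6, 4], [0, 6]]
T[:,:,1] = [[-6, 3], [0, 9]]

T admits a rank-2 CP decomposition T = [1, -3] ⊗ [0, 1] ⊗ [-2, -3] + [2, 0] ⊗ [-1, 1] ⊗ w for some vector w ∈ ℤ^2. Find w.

w = [3, 3]

Subtract the known terms from T to get the rank-1 residual R = [2, 0] ⊗ [-1, 1] ⊗ w, so R[i,j,k] = a[i]·b[j]·w[k]. Pick indices with nonzero a[0]·b[0] = (2)·(-1) = -2. Only the fibre through (0,0,·) is needed: R[0,0,:] = T[0,0,:] − Σₗ aₗ[0]bₗ[0]cₗ = [-6, -6] − (1)·(0)·[-2, -3] = [-6, -6]. Then w[k] = R[0,0,k] / -2 for each k, giving w = [-6, -6] / -2 = [3, 3].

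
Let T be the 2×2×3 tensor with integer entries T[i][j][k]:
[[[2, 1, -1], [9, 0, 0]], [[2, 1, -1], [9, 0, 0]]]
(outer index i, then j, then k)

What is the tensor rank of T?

Lower bound: in the mode-2 unfolding of T (rows indexed by j, columns by (i,k)) the 2×2 minor on rows j ∈ {0, 1}, columns (i,k) ∈ {(0,0), (0,1)} is det [[2, 1], [9, 0]] = -9 ≠ 0, so that unfolding has rank ≥ 2 and hence rank(T) ≥ 2 (CP rank is at least every unfolding rank, though it can be larger).
Upper bound: T[i,:,:] = a[i]·M for every slice, with a = (1, 1) and M = [[2, 1, -1], [9, 0, 0]] (rows j, columns k).
Splitting M by its rows (j = 0, 1), M = (1, 0)(2, 1, -1)ᵀ + (0, 1)(9, 0, 0)ᵀ.
Hence T = (1, 1) ⊗ (1, 0) ⊗ (2, 1, -1) + (1, 1) ⊗ (0, 1) ⊗ (9, 0, 0), so rank(T) ≤ 2.
These bounds meet, so rank(T) = 2.

2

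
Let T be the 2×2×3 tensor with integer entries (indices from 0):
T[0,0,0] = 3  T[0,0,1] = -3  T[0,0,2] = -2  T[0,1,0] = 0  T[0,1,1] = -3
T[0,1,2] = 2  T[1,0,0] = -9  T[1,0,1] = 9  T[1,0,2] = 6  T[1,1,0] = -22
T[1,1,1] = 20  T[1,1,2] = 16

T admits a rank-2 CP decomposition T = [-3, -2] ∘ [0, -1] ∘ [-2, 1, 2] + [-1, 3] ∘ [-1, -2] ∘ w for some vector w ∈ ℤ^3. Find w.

Subtract the known terms from T to get the rank-1 residual R = [-1, 3] ∘ [-1, -2] ∘ w, so R[i,j,k] = a[i]·b[j]·w[k]. Pick indices with nonzero a[0]·b[0] = (-1)·(-1) = 1. Only the fibre through (0,0,·) is needed: R[0,0,:] = T[0,0,:] − Σₗ aₗ[0]bₗ[0]cₗ = [3, -3, -2] − (-3)·(0)·[-2, 1, 2] = [3, -3, -2]. Then w[k] = R[0,0,k] / 1 for each k, giving w = [3, -3, -2] / 1 = [3, -3, -2].

w = [3, -3, -2]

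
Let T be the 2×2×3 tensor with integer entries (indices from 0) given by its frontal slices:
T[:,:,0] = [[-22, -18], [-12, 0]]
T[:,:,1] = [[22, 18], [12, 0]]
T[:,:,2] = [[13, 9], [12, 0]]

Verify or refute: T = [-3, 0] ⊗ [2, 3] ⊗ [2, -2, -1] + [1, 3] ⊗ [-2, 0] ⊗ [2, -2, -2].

Reconstruct entry (0,0,0) from the claimed factors: Σₗ aₗ[0]bₗ[0]cₗ[0] = (-3)·(2)·(2) + (1)·(-2)·(2) = -16, but T[0,0,0] = -22. The claim is false.

No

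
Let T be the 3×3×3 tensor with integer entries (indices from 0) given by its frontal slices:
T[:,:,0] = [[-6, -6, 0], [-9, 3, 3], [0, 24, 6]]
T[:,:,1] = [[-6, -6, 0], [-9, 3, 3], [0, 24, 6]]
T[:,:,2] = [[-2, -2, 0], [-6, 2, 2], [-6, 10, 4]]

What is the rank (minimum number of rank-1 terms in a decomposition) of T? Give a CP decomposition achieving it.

rank(T) = 2

Lower bound: the mode-2 unfolding of T (rows indexed by j, columns by (i,k) = (0,0), (0,1), (0,2), (1,0), (1,1), (1,2), (2,0), (2,1), (2,2)) is [[-6, -6, -2, -9, -9, -6, 0, 0, -6], [-6, -6, -2, 3, 3, 2, 24, 24, 10], [0, 0, 0, 3, 3, 2, 6, 6, 4]].
There the 2×2 minor on rows j ∈ {0, 1}, columns (i,k) ∈ {(0,0), (1,0)} is det [[-6, -9], [-6, 3]] = -72 ≠ 0, so this unfolding has rank ≥ 2; CP rank is at least every unfolding rank, so rank(T) ≥ 2. (This is only a lower bound: in general the CP rank may exceed every unfolding rank, so we still need to exhibit 2 rank-1 terms summing to T.)
Upper bound — finding two terms. Write S_k = T[:,:,k] for the frontal slices: S₀ = [[-6, -6, 0], [-9, 3, 3], [0, 24, 6]], S₁ = [[-6, -6, 0], [-9, 3, 3], [0, 24, 6]], S₂ = [[-2, -2, 0], [-6, 2, 2], [-6, 10, 4]].
If T = a₁ (x) b₁ (x) c₁ + a₂ (x) b₂ (x) c₂ then each S_k = c₁[k]·a₁b₁ᵀ + c₂[k]·a₂b₂ᵀ. S₀ and S₂ are linearly independent, so a₁b₁ᵀ and a₂b₂ᵀ must span the same plane of matrices: they are the rank-1 matrices of the form x·S₀ + y·S₂.
The 2×2 minor of x·S₀ + y·S₂ on rows {0,1}, columns {0,1} is −72·x² − 72·xy − 16·y² = (-8)·(3·x + 2·y)(3·x + y), vanishing at (x:y) = (2:-3) and (1:-3).
M₁ = 2·S₀ − 3·S₂ = [[-6, -6, 0], [0, 0, 0], [18, 18, 0]] = (-6)·(1, 0, -3)(1, 1, 0)ᵀ and M₂ = S₀ − 3·S₂ = [[0, 0, 0], [9, -3, -3], [18, -6, -6]] = 3·(0, 1, 2)(3, -1, -1)ᵀ, so take a₁ = (1, 0, -3), b₁ = (1, 1, 0), a₂ = (0, 1, 2), b₂ = (3, -1, -1).
Each slice is an integer combination of E₁ = a₁b₁ᵀ and E₂ = a₂b₂ᵀ: S₀ = −6·E₁ − 3·E₂, S₁ = −6·E₁ − 3·E₂, S₂ = −2·E₁ − 2·E₂; reading off coefficients, c₁ = (-6, -6, -2) and c₂ = (-3, -3, -2).
Hence T = (1, 0, -3) (x) (1, 1, 0) (x) (-6, -6, -2) + (0, 1, 2) (x) (3, -1, -1) (x) (-3, -3, -2), so rank(T) ≤ 2.
These bounds meet, so rank(T) = 2.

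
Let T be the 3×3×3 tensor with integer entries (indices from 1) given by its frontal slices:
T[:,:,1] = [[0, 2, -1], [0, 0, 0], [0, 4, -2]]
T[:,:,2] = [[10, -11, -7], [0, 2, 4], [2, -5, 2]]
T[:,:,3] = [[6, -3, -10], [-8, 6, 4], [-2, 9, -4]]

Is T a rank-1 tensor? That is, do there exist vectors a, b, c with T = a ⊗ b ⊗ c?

The mode-3 unfolding of T (rows indexed by k, columns by (i,j) = (1,1), (1,2), (1,3), (2,1), (2,2), (2,3), (3,1), (3,2), (3,3)) is [[0, 2, -1, 0, 0, 0, 0, 4, -2], [10, -11, -7, 0, 2, 4, 2, -5, 2], [6, -3, -10, -8, 6, 4, -2, 9, -4]].
There the 3×3 minor on rows k ∈ {1, 2, 3}, columns (i,j) ∈ {(1,1), (1,2), (1,3)} is det [[0, 2, -1], [10, -11, -7], [6, -3, -10]] = 80 ≠ 0, so this unfolding has rank ≥ 3; CP rank is at least every unfolding rank, so rank(T) ≥ 3.
In particular rank(T) ≥ 3 > 1, so T is not rank-1.

No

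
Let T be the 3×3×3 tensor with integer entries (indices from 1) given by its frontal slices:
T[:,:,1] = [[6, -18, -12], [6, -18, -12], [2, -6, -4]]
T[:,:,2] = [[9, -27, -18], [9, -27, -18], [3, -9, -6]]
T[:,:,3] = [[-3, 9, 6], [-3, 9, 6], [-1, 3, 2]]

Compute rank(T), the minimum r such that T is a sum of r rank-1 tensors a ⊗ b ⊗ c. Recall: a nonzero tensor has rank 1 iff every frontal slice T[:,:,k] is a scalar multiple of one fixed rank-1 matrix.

1

Lower bound: T ≠ 0 (e.g. T[1,1,1] = 6), so rank(T) ≥ 1.
Upper bound: the mode-1 fibre T[:,1,1] = [6, 6, 2] gives a = [3, 3, 1] (primitive direction); the mode-2 fibre T[1,:,1] = [6, -18, -12] gives b = [1, -3, -2]; then c[k] = T[1,1,k] / (a[1]·b[1]) = [6, 9, -3] / 3 = [2, 3, -1].
Expanding [3, 3, 1] ⊗ [1, -3, -2] ⊗ [2, 3, -1] reproduces all 27 entries of T, so T = [3, 3, 1] ⊗ [1, -3, -2] ⊗ [2, 3, -1] and rank(T) ≤ 1.
These bounds meet, so rank(T) = 1.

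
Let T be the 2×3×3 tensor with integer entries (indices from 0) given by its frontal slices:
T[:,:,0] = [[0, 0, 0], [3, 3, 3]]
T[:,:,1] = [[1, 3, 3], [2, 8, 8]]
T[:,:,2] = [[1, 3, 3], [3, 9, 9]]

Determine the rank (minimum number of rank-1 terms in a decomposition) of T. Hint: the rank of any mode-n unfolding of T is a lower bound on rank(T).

Lower bound: in the mode-1 unfolding of T (rows indexed by i, columns by (j,k)) the 2×2 minor on rows i ∈ {0, 1}, columns (j,k) ∈ {(0,0), (0,1)} is det [[0, 1], [3, 2]] = -3 ≠ 0, so that unfolding has rank ≥ 2 and hence rank(T) ≥ 2 (CP rank is at least every unfolding rank, though it can be larger).
Upper bound: with S_k = T[:,:,k], the two rank-1 terms a₁b₁ᵀ, a₂b₂ᵀ are the rank-1 members of the pencil x·S₀ + y·S₁.
The 2×2 minor of x·S₀ + y·S₁ on rows {0,1}, columns {0,1} is −6·xy + 2·y² = (-2)·(3·x − y)(y), vanishing at (x:y) = (1:3) and (1:0).
M₁ = S₀ + 3·S₁ = [[3, 9, 9], [9, 27, 27]] = 3·[1, 3][1, 3, 3]ᵀ and M₂ = S₀ = [[0, 0, 0], [3, 3, 3]] = 3·[0, 1][1, 1, 1]ᵀ, so take a₁ = [1, 3], b₁ = [1, 3, 3], a₂ = [0, 1], b₂ = [1, 1, 1].
Each slice is an integer combination of E₁ = a₁b₁ᵀ and E₂ = a₂b₂ᵀ: S₀ = 3·E₂, S₁ = E₁ − E₂, S₂ = E₁; reading off coefficients, c₁ = [0, 1, 1] and c₂ = [3, -1, 0].
Hence T = [1, 3] ∘ [1, 3, 3] ∘ [0, 1, 1] + [0, 1] ∘ [1, 1, 1] ∘ [3, -1, 0], so rank(T) ≤ 2.
These bounds meet, so rank(T) = 2.

2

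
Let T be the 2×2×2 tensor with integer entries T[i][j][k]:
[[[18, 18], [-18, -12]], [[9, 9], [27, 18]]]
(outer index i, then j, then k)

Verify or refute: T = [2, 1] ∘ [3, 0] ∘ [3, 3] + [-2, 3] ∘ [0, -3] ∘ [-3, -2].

Reconstruct entrywise from the claimed factors. For example, T[1,0,1] = 9 and Σₗ aₗ[1]bₗ[0]cₗ[1] = (1)·(3)·(3) + (3)·(0)·(-2) = 9; checking all 8 entries, every one matches. The claim holds.

Yes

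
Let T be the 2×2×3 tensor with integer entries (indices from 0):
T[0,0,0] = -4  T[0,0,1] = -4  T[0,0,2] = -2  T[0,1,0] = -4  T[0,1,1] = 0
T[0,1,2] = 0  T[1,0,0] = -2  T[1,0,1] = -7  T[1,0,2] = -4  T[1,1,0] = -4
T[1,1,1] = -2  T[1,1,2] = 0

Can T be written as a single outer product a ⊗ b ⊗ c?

The mode-3 unfolding of T (rows indexed by k, columns by (i,j) = (0,0), (0,1), (1,0), (1,1)) is [[-4, -4, -2, -4], [-4, 0, -7, -2], [-2, 0, -4, 0]].
There the 3×3 minor on rows k ∈ {0, 1, 2}, columns (i,j) ∈ {(0,0), (0,1), (1,0)} is det [[-4, -4, -2], [-4, 0, -7], [-2, 0, -4]] = 8 ≠ 0, so this unfolding has rank ≥ 3; CP rank is at least every unfolding rank, so rank(T) ≥ 3.
In particular rank(T) ≥ 3 > 1, so T is not rank-1.

No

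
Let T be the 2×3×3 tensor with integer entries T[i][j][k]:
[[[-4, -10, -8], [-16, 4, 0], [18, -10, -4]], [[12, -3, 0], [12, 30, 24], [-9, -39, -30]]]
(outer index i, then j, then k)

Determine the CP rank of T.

2

Lower bound: the mode-3 unfolding of T (rows indexed by k, columns by (i,j) = (0,0), (0,1), (0,2), (1,0), (1,1), (1,2)) is [[-4, -16, 18, 12, 12, -9], [-10, 4, -10, -3, 30, -39], [-8, 0, -4, 0, 24, -30]].
There the 2×2 minor on rows k ∈ {0, 1}, columns (i,j) ∈ {(0,0), (0,1)} is det [[-4, -16], [-10, 4]] = -176 ≠ 0, so this unfolding has rank ≥ 2; CP rank is at least every unfolding rank, so rank(T) ≥ 2. (Unfolding ranks only ever bound the CP rank from below — rank(T) can be strictly larger than all of them — so the matching upper bound has to come from an explicit 2-term decomposition.)
Upper bound — finding two terms. Write S_k = T[:,:,k] for the frontal slices: S₀ = [[-4, -16, 18], [12, 12, -9]], S₁ = [[-10, 4, -10], [-3, 30, -39]], S₂ = [[-8, 0, -4], [0, 24, -30]].
If T = a₁ ⊗ b₁ ⊗ c₁ + a₂ ⊗ b₂ ⊗ c₂ then each S_k = c₁[k]·a₁b₁ᵀ + c₂[k]·a₂b₂ᵀ. S₀ and S₁ are linearly independent, so a₁b₁ᵀ and a₂b₂ᵀ must span the same plane of matrices: they are the rank-1 matrices of the form x·S₀ + y·S₁.
The 2×2 minor of x·S₀ + y·S₁ on rows {0,1}, columns {0,1} is 144·x² − 336·xy − 288·y² = 48·(x − 3·y)(3·x + 2·y), vanishing at (x:y) = (3:1) and (2:-3).
M₁ = 3·S₀ + S₁ = [[-22, -44, 44], [33, 66, -66]] = (-11)·(2, -3)(1, 2, -2)ᵀ and M₂ = 2·S₀ − 3·S₁ = [[22, -44, 66], [33, -66, 99]] = 11·(2, 3)(1, -2, 3)ᵀ, so take a₁ = (2, -3), b₁ = (1, 2, -2), a₂ = (2, 3), b₂ = (1, -2, 3).
Each slice is an integer combination of E₁ = a₁b₁ᵀ and E₂ = a₂b₂ᵀ: S₀ = −3·E₁ + E₂, S₁ = −2·E₁ − 3·E₂, S₂ = −2·E₁ − 2·E₂; reading off coefficients, c₁ = (-3, -2, -2) and c₂ = (1, -3, -2).
Hence T = (2, -3) ⊗ (1, 2, -2) ⊗ (-3, -2, -2) + (2, 3) ⊗ (1, -2, 3) ⊗ (1, -3, -2), so rank(T) ≤ 2.
These bounds meet, so rank(T) = 2.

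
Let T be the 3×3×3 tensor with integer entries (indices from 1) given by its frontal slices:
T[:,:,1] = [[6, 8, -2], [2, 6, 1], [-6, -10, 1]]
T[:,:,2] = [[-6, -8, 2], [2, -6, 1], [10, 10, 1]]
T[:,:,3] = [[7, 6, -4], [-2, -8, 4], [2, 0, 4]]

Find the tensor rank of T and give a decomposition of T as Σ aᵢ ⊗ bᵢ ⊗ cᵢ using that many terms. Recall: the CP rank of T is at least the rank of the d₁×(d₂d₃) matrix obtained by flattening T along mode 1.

Lower bound: the mode-3 unfolding of T (rows indexed by k, columns by (i,j) = (1,1), (1,2), (1,3), (2,1), (2,2), (2,3), (3,1), (3,2), (3,3)) is [[6, 8, -2, 2, 6, 1, -6, -10, 1], [-6, -8, 2, 2, -6, 1, 10, 10, 1], [7, 6, -4, -2, -8, 4, 2, 0, 4]].
There the 3×3 minor on rows k ∈ {1, 2, 3}, columns (i,j) ∈ {(1,1), (1,2), (2,1)} is det [[6, 8, 2], [-6, -8, 2], [7, 6, -2]] = 80 ≠ 0, so this unfolding has rank ≥ 3; CP rank is at least every unfolding rank, so rank(T) ≥ 3. (Unfolding ranks only ever bound the CP rank from below — rank(T) can be strictly larger than all of them — so the matching upper bound has to come from an explicit 3-term decomposition.)
Upper bound: T is a sum of 3 rank-1 terms, T = [0, 1, 1] ⊗ [2, 0, 1] ⊗ [0, 2, 2] + [1, 2, -2] ⊗ [1, 2, 0] ⊗ [2, -2, -1] + [2, -1, -1] ⊗ [2, 2, -1] ⊗ [1, -1, 2] (one valid choice — decompositions are not unique — normalised so each a, b is primitive with positive first nonzero entry; check it by expanding all entries), so rank(T) ≤ 3.
These bounds meet, so rank(T) = 3.
Check entry T[2,1,3] = -2: (1)·(2)·(2) + (2)·(1)·(-1) + (-1)·(2)·(2) = -2.

rank(T) = 3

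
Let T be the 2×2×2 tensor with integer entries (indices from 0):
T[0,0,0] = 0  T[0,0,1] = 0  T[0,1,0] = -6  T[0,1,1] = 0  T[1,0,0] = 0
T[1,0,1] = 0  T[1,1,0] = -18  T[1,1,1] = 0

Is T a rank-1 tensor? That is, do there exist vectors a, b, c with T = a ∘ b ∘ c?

Yes

If T = a ∘ b ∘ c then every fibre of T is a multiple of the corresponding factor, so read the factors off the fibres through the nonzero entry T[0,1,0] = -6.
The mode-1 fibre T[:,1,0] = [-6, -18] gives a = [1, 3] (primitive direction); the mode-2 fibre T[0,:,0] = [0, -6] gives b = [0, 1]; then c[k] = T[0,1,k] / (a[0]·b[1]) = [-6, 0] / 1 = [-6, 0].
Expanding [1, 3] ∘ [0, 1] ∘ [-6, 0] reproduces all 8 entries of T, so T = [1, 3] ∘ [0, 1] ∘ [-6, 0] and rank(T) ≤ 1.
Equivalently every frontal slice T[:,:,k] is c[k] times the rank-1 matrix [1, 3] ∘ [0, 1]. So T has rank 1 (it is nonzero).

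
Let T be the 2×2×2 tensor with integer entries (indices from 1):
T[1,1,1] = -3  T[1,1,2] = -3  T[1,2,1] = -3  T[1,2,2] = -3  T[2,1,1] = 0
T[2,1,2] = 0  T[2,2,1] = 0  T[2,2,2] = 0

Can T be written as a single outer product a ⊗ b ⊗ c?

Yes

If T = a ⊗ b ⊗ c then every fibre of T is a multiple of the corresponding factor, so read the factors off the fibres through the nonzero entry T[1,1,1] = -3.
The mode-1 fibre T[:,1,1] = [-3, 0] gives a = (1, 0) (primitive direction); the mode-2 fibre T[1,:,1] = [-3, -3] gives b = (1, 1); then c[k] = T[1,1,k] / (a[1]·b[1]) = [-3, -3] / 1 = (-3, -3).
Expanding (1, 0) ⊗ (1, 1) ⊗ (-3, -3) reproduces all 8 entries of T, so T = (1, 0) ⊗ (1, 1) ⊗ (-3, -3) and rank(T) ≤ 1.
Equivalently every frontal slice T[:,:,k] is c[k] times the rank-1 matrix (1, 0) ⊗ (1, 1). So T has rank 1 (it is nonzero).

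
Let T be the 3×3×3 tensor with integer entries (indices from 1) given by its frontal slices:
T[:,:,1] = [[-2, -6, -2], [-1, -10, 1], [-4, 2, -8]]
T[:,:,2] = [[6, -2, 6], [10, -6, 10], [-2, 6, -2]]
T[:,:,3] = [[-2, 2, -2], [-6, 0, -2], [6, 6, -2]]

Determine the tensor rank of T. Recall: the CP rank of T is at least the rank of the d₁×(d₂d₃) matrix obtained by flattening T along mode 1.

3

Lower bound: the mode-2 unfolding of T (rows indexed by j, columns by (i,k) = (1,1), (1,2), (1,3), (2,1), (2,2), (2,3), (3,1), (3,2), (3,3)) is [[-2, 6, -2, -1, 10, -6, -4, -2, 6], [-6, -2, 2, -10, -6, 0, 2, 6, 6], [-2, 6, -2, 1, 10, -2, -8, -2, -2]].
There the 3×3 minor on rows j ∈ {1, 2, 3}, columns (i,k) ∈ {(1,1), (1,2), (2,1)} is det [[-2, 6, -1], [-6, -2, -10], [-2, 6, 1]] = 80 ≠ 0, so this unfolding has rank ≥ 3; CP rank is at least every unfolding rank, so rank(T) ≥ 3. (Unfolding ranks only ever bound the CP rank from below — rank(T) can be strictly larger than all of them — so the matching upper bound has to come from an explicit 3-term decomposition.)
Upper bound: T is a sum of 3 rank-1 terms, T = (0, 1, -2) ⊗ (1, 2, -1) ⊗ (-1, 0, -2) + (1, 1, 1) ⊗ (1, 1, 1) ⊗ (-4, 2, 0) + (1, 2, -1) ⊗ (1, -1, 1) ⊗ (2, 4, -2) (written with every a and b primitive with positive leading entry and the scale carried by c; CP decompositions are not unique, and this one is verified by expanding entrywise), so rank(T) ≤ 3.
These bounds meet, so rank(T) = 3.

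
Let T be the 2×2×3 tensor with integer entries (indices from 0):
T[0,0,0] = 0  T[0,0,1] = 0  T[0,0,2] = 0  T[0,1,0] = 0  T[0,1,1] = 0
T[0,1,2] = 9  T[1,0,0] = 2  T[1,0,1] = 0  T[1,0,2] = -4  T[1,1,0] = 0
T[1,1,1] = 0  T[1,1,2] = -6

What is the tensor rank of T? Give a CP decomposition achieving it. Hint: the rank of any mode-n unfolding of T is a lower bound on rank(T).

Lower bound: the mode-2 unfolding of T (rows indexed by j, columns by (i,k) = (0,0), (0,1), (0,2), (1,0), (1,1), (1,2)) is [[0, 0, 0, 2, 0, -4], [0, 0, 9, 0, 0, -6]].
There the 2×2 minor on rows j ∈ {0, 1}, columns (i,k) ∈ {(0,2), (1,0)} is det [[0, 2], [9, 0]] = -18 ≠ 0, so this unfolding has rank ≥ 2; CP rank is at least every unfolding rank, so rank(T) ≥ 2. (Flattening ranks never certify an upper bound on CP rank; for that we must actually write T with 2 rank-1 terms.)
Upper bound — finding two terms. Write S_k = T[:,:,k] for the frontal slices: S₀ = [[0, 0], [2, 0]], S₁ = [[0, 0], [0, 0]], S₂ = [[0, 9], [-4, -6]].
If T = a₁ ⊗ b₁ ⊗ c₁ + a₂ ⊗ b₂ ⊗ c₂ then each S_k = c₁[k]·a₁b₁ᵀ + c₂[k]·a₂b₂ᵀ. S₀ and S₂ are linearly independent, so a₁b₁ᵀ and a₂b₂ᵀ must span the same plane of matrices: they are the rank-1 matrices of the form x·S₀ + y·S₂.
det(x·S₀ + y·S₂) is −18·xy + 36·y² = (-18)·(x − 2·y)(y), vanishing at (x:y) = (2:1) and (1:0).
M₁ = 2·S₀ + S₂ = [[0, 9], [0, -6]] = 3·[3, -2][0, 1]ᵀ and M₂ = S₀ = [[0, 0], [2, 0]] = 2·[0, 1][1, 0]ᵀ, so take a₁ = [3, -2], b₁ = [0, 1], a₂ = [0, 1], b₂ = [1, 0].
Each slice is an integer combination of E₁ = a₁b₁ᵀ and E₂ = a₂b₂ᵀ: S₀ = 2·E₂, S₁ = 0, S₂ = 3·E₁ − 4·E₂; reading off coefficients, c₁ = [0, 0, 3] and c₂ = [2, 0, -4].
Hence T = [3, -2] ⊗ [0, 1] ⊗ [0, 0, 3] + [0, 1] ⊗ [1, 0] ⊗ [2, 0, -4], so rank(T) ≤ 2.
These bounds meet, so rank(T) = 2.

rank(T) = 2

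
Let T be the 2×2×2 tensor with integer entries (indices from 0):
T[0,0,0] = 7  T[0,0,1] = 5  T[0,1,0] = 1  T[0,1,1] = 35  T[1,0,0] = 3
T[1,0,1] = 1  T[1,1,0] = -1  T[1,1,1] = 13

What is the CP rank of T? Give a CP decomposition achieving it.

Lower bound: the mode-1 unfolding of T (rows indexed by i, columns by (j,k) = (0,0), (0,1), (1,0), (1,1)) is [[7, 5, 1, 35], [3, 1, -1, 13]].
There the 2×2 minor on rows i ∈ {0, 1}, columns (j,k) ∈ {(0,0), (0,1)} is det [[7, 5], [3, 1]] = -8 ≠ 0, so this unfolding has rank ≥ 2; CP rank is at least every unfolding rank, so rank(T) ≥ 2. (This is only a lower bound: in general the CP rank may exceed every unfolding rank, so we still need to exhibit 2 rank-1 terms summing to T.)
Upper bound — finding two terms. Write S_k = T[:,:,k] for the frontal slices: S₀ = [[7, 1], [3, -1]], S₁ = [[5, 35], [1, 13]].
If T = a₁ ⊗ b₁ ⊗ c₁ + a₂ ⊗ b₂ ⊗ c₂ then each S_k = c₁[k]·a₁b₁ᵀ + c₂[k]·a₂b₂ᵀ. S₀ and S₁ are linearly independent, so a₁b₁ᵀ and a₂b₂ᵀ must span the same plane of matrices: they are the rank-1 matrices of the form x·S₀ + y·S₁.
det(x·S₀ + y·S₁) is −10·x² − 20·xy + 30·y² = (-10)·(x + 3·y)(x − y), vanishing at (x:y) = (3:-1) and (1:1).
M₁ = 3·S₀ − S₁ = [[16, -32], [8, -16]] = 8·[2, 1][1, -2]ᵀ and M₂ = S₀ + S₁ = [[12, 36], [4, 12]] = 4·[3, 1][1, 3]ᵀ, so take a₁ = [2, 1], b₁ = [1, -2], a₂ = [3, 1], b₂ = [1, 3].
Each slice is an integer combination of E₁ = a₁b₁ᵀ and E₂ = a₂b₂ᵀ: S₀ = 2·E₁ + E₂, S₁ = −2·E₁ + 3·E₂; reading off coefficients, c₁ = [2, -2] and c₂ = [1, 3].
Hence T = [2, 1] ⊗ [1, -2] ⊗ [2, -2] + [3, 1] ⊗ [1, 3] ⊗ [1, 3], so rank(T) ≤ 2.
These bounds meet, so rank(T) = 2.
Check entry T[1,0,1] = 1: (1)·(1)·(-2) + (1)·(1)·(3) = 1.

rank(T) = 2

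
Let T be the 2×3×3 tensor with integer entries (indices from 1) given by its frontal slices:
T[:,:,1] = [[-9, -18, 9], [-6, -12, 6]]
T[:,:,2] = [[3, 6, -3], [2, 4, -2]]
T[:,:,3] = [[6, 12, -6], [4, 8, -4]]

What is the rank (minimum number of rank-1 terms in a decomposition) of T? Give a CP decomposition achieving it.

Lower bound: T ≠ 0 (e.g. T[1,1,1] = -9), so rank(T) ≥ 1.
Upper bound: if T = a ⊗ b ⊗ c then every fibre of T is a multiple of the corresponding factor, so read the factors off the fibres through the nonzero entry T[1,1,1] = -9.
The mode-1 fibre T[:,1,1] = [-9, -6] gives a = (3, 2) (primitive direction); the mode-2 fibre T[1,:,1] = [-9, -18, 9] gives b = (1, 2, -1); then c[k] = T[1,1,k] / (a[1]·b[1]) = [-9, 3, 6] / 3 = (-3, 1, 2).
Expanding (3, 2) ⊗ (1, 2, -1) ⊗ (-3, 1, 2) reproduces all 18 entries of T, so T = (3, 2) ⊗ (1, 2, -1) ⊗ (-3, 1, 2) and rank(T) ≤ 1.
These bounds meet, so rank(T) = 1.

rank(T) = 1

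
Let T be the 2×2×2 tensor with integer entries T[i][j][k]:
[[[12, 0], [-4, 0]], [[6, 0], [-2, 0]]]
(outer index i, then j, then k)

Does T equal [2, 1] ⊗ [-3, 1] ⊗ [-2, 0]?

Yes

Reconstruct entrywise from the claimed factors. For example, T[1,0,1] = 0 and Σₗ aₗ[1]bₗ[0]cₗ[1] = (1)·(-3)·(0) = 0; checking all 8 entries, every one matches. The claim holds.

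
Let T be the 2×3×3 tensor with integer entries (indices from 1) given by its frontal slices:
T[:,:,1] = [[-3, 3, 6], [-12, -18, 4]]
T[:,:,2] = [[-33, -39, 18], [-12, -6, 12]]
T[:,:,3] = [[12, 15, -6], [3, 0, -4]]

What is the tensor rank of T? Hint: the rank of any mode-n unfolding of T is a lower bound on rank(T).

Lower bound: the mode-2 unfolding of T (rows indexed by j, columns by (i,k) = (1,1), (1,2), (1,3), (2,1), (2,2), (2,3)) is [[-3, -33, 12, -12, -12, 3], [3, -39, 15, -18, -6, 0], [6, 18, -6, 4, 12, -4]].
There the 2×2 minor on rows j ∈ {1, 2}, columns (i,k) ∈ {(1,1), (1,2)} is det [[-3, -33], [3, -39]] = 216 ≠ 0, so this unfolding has rank ≥ 2; CP rank is at least every unfolding rank, so rank(T) ≥ 2. (Unfolding ranks only ever bound the CP rank from below — rank(T) can be strictly larger than all of them — so the matching upper bound has to come from an explicit 2-term decomposition.)
Upper bound — finding two terms. Write S_k = T[:,:,k] for the frontal slices: S₁ = [[-3, 3, 6], [-12, -18, 4]], S₂ = [[-33, -39, 18], [-12, -6, 12]], S₃ = [[12, 15, -6], [3, 0, -4]].
If T = a₁ ⊗ b₁ ⊗ c₁ + a₂ ⊗ b₂ ⊗ c₂ then each S_k = c₁[k]·a₁b₁ᵀ + c₂[k]·a₂b₂ᵀ. S₁ and S₂ are linearly independent, so a₁b₁ᵀ and a₂b₂ᵀ must span the same plane of matrices: they are the rank-1 matrices of the form x·S₁ + y·S₂.
The 2×2 minor of x·S₁ + y·S₂ on rows {1,2}, columns {1,2} is 90·x² + 180·xy − 270·y² = 90·(x + 3·y)(x − y), vanishing at (x:y) = (3:-1) and (1:1).
M₁ = 3·S₁ − S₂ = [[24, 48, 0], [-24, -48, 0]] = 24·[1, -1][1, 2, 0]ᵀ and M₂ = S₁ + S₂ = [[-36, -36, 24], [-24, -24, 16]] = (-4)·[3, 2][3, 3, -2]ᵀ, so take a₁ = [1, -1], b₁ = [1, 2, 0], a₂ = [3, 2], b₂ = [3, 3, -2].
Each slice is an integer combination of E₁ = a₁b₁ᵀ and E₂ = a₂b₂ᵀ: S₁ = 6·E₁ − E₂, S₂ = −6·E₁ − 3·E₂, S₃ = 3·E₁ + E₂; reading off coefficients, c₁ = [6, -6, 3] and c₂ = [-1, -3, 1].
Hence T = [1, -1] ⊗ [1, 2, 0] ⊗ [6, -6, 3] + [3, 2] ⊗ [3, 3, -2] ⊗ [-1, -3, 1], so rank(T) ≤ 2.
These bounds meet, so rank(T) = 2.

2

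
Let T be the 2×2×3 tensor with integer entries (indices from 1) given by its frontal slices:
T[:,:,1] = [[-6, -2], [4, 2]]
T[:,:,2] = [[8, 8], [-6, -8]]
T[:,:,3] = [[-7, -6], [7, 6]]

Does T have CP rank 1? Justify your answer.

No

The mode-3 unfolding of T (rows indexed by k, columns by (i,j) = (1,1), (1,2), (2,1), (2,2)) is [[-6, -2, 4, 2], [8, 8, -6, -8], [-7, -6, 7, 6]].
There the 3×3 minor on rows k ∈ {1, 2, 3}, columns (i,j) ∈ {(1,1), (1,2), (2,1)} is det [[-6, -2, 4], [8, 8, -6], [-7, -6, 7]] = -60 ≠ 0, so this unfolding has rank ≥ 3; CP rank is at least every unfolding rank, so rank(T) ≥ 3.
In particular rank(T) ≥ 3 > 1, so T is not rank-1.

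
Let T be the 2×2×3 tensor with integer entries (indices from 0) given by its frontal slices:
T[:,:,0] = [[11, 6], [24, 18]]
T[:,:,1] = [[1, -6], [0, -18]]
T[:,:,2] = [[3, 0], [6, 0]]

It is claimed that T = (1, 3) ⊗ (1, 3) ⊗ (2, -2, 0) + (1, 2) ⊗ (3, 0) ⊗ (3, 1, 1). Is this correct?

Reconstruct entrywise from the claimed factors. For example, T[1,1,1] = -18 and Σₗ aₗ[1]bₗ[1]cₗ[1] = (3)·(3)·(-2) + (2)·(0)·(1) = -18; checking all 12 entries, every one matches. The claim holds.

Yes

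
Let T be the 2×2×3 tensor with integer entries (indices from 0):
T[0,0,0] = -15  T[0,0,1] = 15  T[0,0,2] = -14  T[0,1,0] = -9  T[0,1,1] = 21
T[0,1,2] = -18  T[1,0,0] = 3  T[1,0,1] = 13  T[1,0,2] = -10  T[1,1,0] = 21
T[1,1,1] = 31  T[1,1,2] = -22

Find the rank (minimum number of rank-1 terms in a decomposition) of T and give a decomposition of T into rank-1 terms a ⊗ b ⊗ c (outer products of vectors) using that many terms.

Lower bound: the mode-2 unfolding of T (rows indexed by j, columns by (i,k) = (0,0), (0,1), (0,2), (1,0), (1,1), (1,2)) is [[-15, 15, -14, 3, 13, -10], [-9, 21, -18, 21, 31, -22]].
There the 2×2 minor on rows j ∈ {0, 1}, columns (i,k) ∈ {(0,0), (0,1)} is det [[-15, 15], [-9, 21]] = -180 ≠ 0, so this unfolding has rank ≥ 2; CP rank is at least every unfolding rank, so rank(T) ≥ 2. (Flattening ranks never certify an upper bound on CP rank; for that we must actually write T with 2 rank-1 terms.)
Upper bound — finding two terms. Write S_k = T[:,:,k] for the frontal slices: S₀ = [[-15, -9], [3, 21]], S₁ = [[15, 21], [13, 31]], S₂ = [[-14, -18], [-10, -22]].
If T = a₁ ⊗ b₁ ⊗ c₁ + a₂ ⊗ b₂ ⊗ c₂ then each S_k = c₁[k]·a₁b₁ᵀ + c₂[k]·a₂b₂ᵀ. S₀ and S₁ are linearly independent, so a₁b₁ᵀ and a₂b₂ᵀ must span the same plane of matrices: they are the rank-1 matrices of the form x·S₀ + y·S₁.
det(x·S₀ + y·S₁) is −288·x² − 96·xy + 192·y² = (-96)·(3·x − 2·y)(x + y), vanishing at (x:y) = (2:3) and (1:-1).
M₁ = 2·S₀ + 3·S₁ = [[15, 45], [45, 135]] = 15·(1, 3)(1, 3)ᵀ and M₂ = S₀ − S₁ = [[-30, -30], [-10, -10]] = (-10)·(3, 1)(1, 1)ᵀ, so take a₁ = (1, 3), b₁ = (1, 3), a₂ = (3, 1), b₂ = (1, 1).
Each slice is an integer combination of E₁ = a₁b₁ᵀ and E₂ = a₂b₂ᵀ: S₀ = 3·E₁ − 6·E₂, S₁ = 3·E₁ + 4·E₂, S₂ = −2·E₁ − 4·E₂; reading off coefficients, c₁ = (3, 3, -2) and c₂ = (-6, 4, -4).
Hence T = (1, 3) ⊗ (1, 3) ⊗ (3, 3, -2) + (3, 1) ⊗ (1, 1) ⊗ (-6, 4, -4), so rank(T) ≤ 2.
These bounds meet, so rank(T) = 2.

rank(T) = 2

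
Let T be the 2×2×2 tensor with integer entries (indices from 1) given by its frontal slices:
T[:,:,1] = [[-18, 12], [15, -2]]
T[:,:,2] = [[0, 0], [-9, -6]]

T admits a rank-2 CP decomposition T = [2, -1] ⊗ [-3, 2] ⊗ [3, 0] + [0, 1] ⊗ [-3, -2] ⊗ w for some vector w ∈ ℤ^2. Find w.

w = [-2, 3]

Subtract the known terms from T to get the rank-1 residual R = [0, 1] ⊗ [-3, -2] ⊗ w, so R[i,j,k] = a[i]·b[j]·w[k]. Pick indices with nonzero a[2]·b[1] = (1)·(-3) = -3. Only the fibre through (2,1,·) is needed: R[2,1,:] = T[2,1,:] − Σₗ aₗ[2]bₗ[1]cₗ = [15, -9] − (-1)·(-3)·[3, 0] = [6, -9]. Then w[k] = R[2,1,k] / -3 for each k, giving w = [6, -9] / -3 = [-2, 3].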